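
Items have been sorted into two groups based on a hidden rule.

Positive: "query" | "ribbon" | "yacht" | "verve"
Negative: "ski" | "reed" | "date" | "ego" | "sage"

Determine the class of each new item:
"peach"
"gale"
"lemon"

'Positive' ⟺ length ≥ 5.
"peach": Positive (length 5). "gale": Negative (length 4). "lemon": Positive (length 5).

Positive, Negative, Positive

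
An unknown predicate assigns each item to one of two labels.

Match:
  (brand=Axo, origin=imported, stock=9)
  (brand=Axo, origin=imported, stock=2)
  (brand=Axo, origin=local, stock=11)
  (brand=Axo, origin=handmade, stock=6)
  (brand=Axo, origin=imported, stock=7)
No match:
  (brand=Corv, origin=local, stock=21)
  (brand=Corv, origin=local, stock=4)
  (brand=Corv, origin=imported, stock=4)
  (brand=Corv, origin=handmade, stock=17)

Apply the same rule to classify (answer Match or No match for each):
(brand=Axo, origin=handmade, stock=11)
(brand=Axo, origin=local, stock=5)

Match, Match

One predicate separates the groups cleanly: brand is Axo.
Match: (brand=Axo, origin=handmade, stock=11), since brand is Axo. Match: (brand=Axo, origin=local, stock=5), since brand is Axo.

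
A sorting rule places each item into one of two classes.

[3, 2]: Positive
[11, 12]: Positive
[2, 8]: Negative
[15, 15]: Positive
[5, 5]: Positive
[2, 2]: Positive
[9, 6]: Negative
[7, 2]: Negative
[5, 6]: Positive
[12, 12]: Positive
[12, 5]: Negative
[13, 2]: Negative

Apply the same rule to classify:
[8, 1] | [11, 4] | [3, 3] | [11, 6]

Negative, Negative, Positive, Negative

The distinguishing property — |first − second| ≤ 1 — holds for all the 'Positive' cases and none of the 'Negative' cases.
[8, 1] → |8−1| = 7 → Negative.
[11, 4] → |11−4| = 7 → Negative.
[3, 3] → |3−3| = 0 → Positive.
[11, 6] → |11−6| = 5 → Negative.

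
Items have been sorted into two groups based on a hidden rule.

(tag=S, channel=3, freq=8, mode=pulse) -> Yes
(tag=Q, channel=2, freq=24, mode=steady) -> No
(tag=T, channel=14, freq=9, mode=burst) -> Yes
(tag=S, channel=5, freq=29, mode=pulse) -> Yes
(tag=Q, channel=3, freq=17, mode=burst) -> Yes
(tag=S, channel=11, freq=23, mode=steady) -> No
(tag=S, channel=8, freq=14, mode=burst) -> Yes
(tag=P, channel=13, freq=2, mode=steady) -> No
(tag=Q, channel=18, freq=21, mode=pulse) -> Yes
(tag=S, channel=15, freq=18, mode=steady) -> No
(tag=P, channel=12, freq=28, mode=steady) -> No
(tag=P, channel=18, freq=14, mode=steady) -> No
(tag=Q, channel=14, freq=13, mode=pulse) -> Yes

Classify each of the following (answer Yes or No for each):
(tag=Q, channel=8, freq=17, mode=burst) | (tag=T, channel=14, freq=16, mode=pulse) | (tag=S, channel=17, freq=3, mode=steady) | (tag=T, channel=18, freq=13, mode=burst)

One predicate separates the groups cleanly: mode is not steady.
(tag=Q, channel=8, freq=17, mode=burst): mode is burst, fits → Yes.
(tag=T, channel=14, freq=16, mode=pulse): mode is pulse, fits → Yes.
(tag=S, channel=17, freq=3, mode=steady): mode is steady, doesn't match → No.
(tag=T, channel=18, freq=13, mode=burst): mode is burst, fits → Yes.

Yes, Yes, No, Yes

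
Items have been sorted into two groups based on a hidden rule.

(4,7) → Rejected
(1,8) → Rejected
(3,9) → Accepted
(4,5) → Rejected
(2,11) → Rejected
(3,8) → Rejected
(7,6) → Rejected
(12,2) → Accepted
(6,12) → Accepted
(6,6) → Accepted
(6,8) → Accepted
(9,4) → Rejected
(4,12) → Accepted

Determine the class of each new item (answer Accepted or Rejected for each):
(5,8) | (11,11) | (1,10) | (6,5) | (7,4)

One predicate separates the groups cleanly: sum is even.

Rejected, Accepted, Rejected, Rejected, Rejected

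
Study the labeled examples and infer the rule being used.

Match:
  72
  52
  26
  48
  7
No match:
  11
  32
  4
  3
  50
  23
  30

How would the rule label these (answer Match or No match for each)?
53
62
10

Match, Match, No match

The classifier is using: digit sum ≥ 6.
53 → digit sum 5+3 = 8 → Match. 62 → digit sum 6+2 = 8 → Match. 10 → digit sum 1+0 = 1 → No match.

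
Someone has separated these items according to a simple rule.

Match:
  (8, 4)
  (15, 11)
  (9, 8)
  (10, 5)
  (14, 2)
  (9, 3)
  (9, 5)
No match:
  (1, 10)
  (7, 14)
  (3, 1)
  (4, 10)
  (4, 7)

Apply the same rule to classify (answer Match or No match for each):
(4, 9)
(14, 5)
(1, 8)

No match, Match, No match

The distinguishing property — first ≥ 8 — holds for all the 'Match' cases and none of the 'No match' cases.
(4, 9): first 4 — does not satisfy this, so No match. (14, 5): first 14 — qualifies, so Match. (1, 8): first 1 — does not satisfy this, so No match.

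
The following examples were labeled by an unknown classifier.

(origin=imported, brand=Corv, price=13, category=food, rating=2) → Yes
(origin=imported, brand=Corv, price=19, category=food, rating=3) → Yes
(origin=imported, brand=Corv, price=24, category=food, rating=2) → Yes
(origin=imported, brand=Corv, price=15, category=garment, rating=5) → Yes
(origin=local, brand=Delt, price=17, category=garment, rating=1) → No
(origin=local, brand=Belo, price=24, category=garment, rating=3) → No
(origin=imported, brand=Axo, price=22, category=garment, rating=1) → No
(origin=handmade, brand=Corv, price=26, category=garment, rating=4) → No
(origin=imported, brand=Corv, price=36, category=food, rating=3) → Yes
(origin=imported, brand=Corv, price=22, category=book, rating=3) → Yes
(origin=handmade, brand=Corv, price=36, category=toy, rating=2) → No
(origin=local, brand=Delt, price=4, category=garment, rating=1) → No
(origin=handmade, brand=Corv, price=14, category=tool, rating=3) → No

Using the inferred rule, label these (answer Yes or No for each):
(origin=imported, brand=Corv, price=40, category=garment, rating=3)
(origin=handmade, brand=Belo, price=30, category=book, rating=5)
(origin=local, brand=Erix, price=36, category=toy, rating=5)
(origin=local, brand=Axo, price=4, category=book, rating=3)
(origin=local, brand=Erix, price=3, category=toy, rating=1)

Yes, No, No, No, No

The common property of the 'Yes' items is: origin is imported AND brand is Corv. No 'No' item has it.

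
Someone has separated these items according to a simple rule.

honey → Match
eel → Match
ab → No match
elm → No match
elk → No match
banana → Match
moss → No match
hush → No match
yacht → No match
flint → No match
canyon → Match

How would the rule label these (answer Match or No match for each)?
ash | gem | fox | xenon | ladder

No match, No match, No match, Match, Match

All 'Match' examples share one property — has ≥ 2 vowels — and every 'No match' example lacks it.
ash: 1 vowel, doesn't match → No match.
gem: 1 vowel, doesn't match → No match.
fox: 1 vowel, doesn't match → No match.
xenon: 2 vowels, matches → Match.
ladder: 2 vowels, matches → Match.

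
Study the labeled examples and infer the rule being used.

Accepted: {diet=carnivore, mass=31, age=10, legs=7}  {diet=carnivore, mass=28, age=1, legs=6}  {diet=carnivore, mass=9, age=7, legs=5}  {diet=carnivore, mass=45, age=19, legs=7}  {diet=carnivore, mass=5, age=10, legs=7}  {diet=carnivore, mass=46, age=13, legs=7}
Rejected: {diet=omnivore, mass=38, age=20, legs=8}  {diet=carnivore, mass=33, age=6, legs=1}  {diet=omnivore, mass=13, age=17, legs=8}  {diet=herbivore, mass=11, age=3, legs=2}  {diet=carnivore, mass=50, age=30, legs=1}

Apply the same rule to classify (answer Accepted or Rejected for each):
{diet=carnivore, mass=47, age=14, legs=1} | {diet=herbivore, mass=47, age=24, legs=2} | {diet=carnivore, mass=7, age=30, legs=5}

Rejected, Rejected, Accepted

Rule: diet is carnivore AND legs ≥ 2. This holds for each 'Accepted' example and fails for each 'Rejected' one.
{diet=carnivore, mass=47, age=14, legs=1} → diet is carnivore, legs = 1 → Rejected.
{diet=herbivore, mass=47, age=24, legs=2} → diet is herbivore, legs = 2 → Rejected.
{diet=carnivore, mass=7, age=30, legs=5} → diet is carnivore, legs = 5 → Accepted.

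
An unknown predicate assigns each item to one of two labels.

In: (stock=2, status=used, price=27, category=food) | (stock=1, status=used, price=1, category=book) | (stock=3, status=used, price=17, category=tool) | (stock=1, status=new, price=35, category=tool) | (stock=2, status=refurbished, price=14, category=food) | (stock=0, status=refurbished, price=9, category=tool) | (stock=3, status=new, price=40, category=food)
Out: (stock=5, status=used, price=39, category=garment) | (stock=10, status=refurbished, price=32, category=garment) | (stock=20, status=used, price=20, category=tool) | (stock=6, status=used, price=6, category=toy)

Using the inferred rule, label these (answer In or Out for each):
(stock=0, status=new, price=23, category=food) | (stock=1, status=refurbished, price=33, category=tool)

In, In

Every 'In' example satisfies: stock ≤ 3. None of the 'Out' examples do.
(stock=0, status=new, price=23, category=food): stock = 0, passes → In. (stock=1, status=refurbished, price=33, category=tool): stock = 1, passes → In.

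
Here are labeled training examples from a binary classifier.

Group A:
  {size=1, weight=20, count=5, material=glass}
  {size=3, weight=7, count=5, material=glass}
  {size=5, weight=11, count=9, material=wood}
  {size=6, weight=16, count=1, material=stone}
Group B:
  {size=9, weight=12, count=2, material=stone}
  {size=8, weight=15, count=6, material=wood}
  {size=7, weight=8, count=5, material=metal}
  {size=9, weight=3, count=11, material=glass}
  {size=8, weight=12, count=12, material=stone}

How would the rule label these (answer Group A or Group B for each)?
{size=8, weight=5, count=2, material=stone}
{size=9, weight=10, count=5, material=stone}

One predicate separates the groups cleanly: size ≤ 6.
{size=8, weight=5, count=2, material=stone}: Group B (size = 8).
{size=9, weight=10, count=5, material=stone}: Group B (size = 9).

Group B, Group B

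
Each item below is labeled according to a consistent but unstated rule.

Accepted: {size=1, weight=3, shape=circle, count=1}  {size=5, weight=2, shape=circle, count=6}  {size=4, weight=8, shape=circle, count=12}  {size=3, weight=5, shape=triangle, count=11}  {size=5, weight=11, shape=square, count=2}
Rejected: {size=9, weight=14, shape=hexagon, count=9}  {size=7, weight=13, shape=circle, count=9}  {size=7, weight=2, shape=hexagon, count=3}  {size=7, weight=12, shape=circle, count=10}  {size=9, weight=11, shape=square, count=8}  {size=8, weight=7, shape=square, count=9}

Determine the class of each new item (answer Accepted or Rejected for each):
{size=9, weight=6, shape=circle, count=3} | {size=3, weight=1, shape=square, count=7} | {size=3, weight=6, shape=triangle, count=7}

Rejected, Accepted, Accepted

The simplest hypothesis consistent with all the labels is: size ≤ 5.
{size=9, weight=6, shape=circle, count=3}: size = 9 — fails the rule, so Rejected. {size=3, weight=1, shape=square, count=7}: size = 3 — matches, so Accepted. {size=3, weight=6, shape=triangle, count=7}: size = 3 — matches, so Accepted.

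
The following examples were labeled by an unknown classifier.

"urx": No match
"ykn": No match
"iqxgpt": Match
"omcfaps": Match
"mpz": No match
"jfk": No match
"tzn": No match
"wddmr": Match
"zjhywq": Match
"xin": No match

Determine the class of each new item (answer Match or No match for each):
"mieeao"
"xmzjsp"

Every 'Match' example satisfies: length ≥ 5. None of the 'No match' examples do.
"mieeao": length 6, matches → Match.
"xmzjsp": length 6, matches → Match.

Match, Match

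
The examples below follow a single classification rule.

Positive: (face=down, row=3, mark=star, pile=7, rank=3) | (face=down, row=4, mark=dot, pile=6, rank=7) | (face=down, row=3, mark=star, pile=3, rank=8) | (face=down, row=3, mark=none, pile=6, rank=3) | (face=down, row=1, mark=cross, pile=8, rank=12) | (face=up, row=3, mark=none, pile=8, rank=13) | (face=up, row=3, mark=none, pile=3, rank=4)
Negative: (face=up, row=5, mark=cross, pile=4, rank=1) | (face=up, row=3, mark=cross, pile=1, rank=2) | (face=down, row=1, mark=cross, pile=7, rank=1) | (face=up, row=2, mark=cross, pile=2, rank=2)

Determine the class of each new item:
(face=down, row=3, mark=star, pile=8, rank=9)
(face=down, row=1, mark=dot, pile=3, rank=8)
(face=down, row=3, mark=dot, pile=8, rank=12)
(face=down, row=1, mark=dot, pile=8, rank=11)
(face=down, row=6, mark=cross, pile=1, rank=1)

Positive, Positive, Positive, Positive, Negative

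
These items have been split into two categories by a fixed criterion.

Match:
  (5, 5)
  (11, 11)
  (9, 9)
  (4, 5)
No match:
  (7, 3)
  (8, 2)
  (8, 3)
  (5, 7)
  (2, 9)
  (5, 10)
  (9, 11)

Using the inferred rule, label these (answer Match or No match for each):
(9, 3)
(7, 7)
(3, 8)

No match, Match, No match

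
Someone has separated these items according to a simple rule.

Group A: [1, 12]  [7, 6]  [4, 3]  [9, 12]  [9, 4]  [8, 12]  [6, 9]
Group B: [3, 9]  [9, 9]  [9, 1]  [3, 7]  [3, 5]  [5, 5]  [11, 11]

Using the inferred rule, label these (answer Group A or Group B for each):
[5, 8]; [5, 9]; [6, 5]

Group A, Group B, Group A

The distinguishing property — product is even — holds for all the 'Group A' cases and none of the 'Group B' cases.
[5, 8] — 5·8 = 40, hence Group A.
[5, 9] — 5·9 = 45, hence Group B.
[6, 5] — 6·5 = 30, hence Group A.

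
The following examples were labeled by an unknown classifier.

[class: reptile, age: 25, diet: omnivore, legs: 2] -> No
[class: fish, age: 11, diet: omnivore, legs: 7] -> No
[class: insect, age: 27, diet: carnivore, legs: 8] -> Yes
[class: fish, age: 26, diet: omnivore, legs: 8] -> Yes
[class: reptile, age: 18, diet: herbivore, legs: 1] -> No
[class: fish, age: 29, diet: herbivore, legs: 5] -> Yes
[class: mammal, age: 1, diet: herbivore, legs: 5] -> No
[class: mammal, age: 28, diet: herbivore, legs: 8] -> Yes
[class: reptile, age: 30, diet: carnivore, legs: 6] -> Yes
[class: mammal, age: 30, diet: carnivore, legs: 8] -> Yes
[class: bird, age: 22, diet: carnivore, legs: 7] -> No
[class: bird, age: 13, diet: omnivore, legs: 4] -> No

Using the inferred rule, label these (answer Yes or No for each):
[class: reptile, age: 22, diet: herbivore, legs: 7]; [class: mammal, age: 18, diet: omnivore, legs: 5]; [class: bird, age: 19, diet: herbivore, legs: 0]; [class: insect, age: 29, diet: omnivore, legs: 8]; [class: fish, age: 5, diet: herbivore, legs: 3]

The classifier is using: age ≥ 26.
[class: reptile, age: 22, diet: herbivore, legs: 7]: age = 22, doesn't qualify → No.
[class: mammal, age: 18, diet: omnivore, legs: 5]: age = 18, doesn't qualify → No.
[class: bird, age: 19, diet: herbivore, legs: 0]: age = 19, doesn't qualify → No.
[class: insect, age: 29, diet: omnivore, legs: 8]: age = 29, matches → Yes.
[class: fish, age: 5, diet: herbivore, legs: 3]: age = 5, doesn't qualify → No.

No, No, No, Yes, No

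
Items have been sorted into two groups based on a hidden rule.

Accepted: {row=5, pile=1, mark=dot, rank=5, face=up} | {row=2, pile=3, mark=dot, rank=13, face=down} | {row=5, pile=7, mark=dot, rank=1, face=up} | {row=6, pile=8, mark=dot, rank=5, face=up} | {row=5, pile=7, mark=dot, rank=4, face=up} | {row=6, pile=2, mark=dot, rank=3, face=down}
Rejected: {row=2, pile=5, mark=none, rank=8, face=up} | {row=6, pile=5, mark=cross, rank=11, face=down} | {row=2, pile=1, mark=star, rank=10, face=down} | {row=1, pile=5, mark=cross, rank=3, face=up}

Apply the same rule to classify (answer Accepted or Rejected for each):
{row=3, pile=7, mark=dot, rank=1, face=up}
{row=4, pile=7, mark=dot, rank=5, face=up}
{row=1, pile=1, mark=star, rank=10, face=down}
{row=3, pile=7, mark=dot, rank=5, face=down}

'Accepted' ⟺ mark is dot.
Accepted: {row=3, pile=7, mark=dot, rank=1, face=up}, since mark is dot. Accepted: {row=4, pile=7, mark=dot, rank=5, face=up}, since mark is dot. Rejected: {row=1, pile=1, mark=star, rank=10, face=down}, since mark is star. Accepted: {row=3, pile=7, mark=dot, rank=5, face=down}, since mark is dot.

Accepted, Accepted, Rejected, Accepted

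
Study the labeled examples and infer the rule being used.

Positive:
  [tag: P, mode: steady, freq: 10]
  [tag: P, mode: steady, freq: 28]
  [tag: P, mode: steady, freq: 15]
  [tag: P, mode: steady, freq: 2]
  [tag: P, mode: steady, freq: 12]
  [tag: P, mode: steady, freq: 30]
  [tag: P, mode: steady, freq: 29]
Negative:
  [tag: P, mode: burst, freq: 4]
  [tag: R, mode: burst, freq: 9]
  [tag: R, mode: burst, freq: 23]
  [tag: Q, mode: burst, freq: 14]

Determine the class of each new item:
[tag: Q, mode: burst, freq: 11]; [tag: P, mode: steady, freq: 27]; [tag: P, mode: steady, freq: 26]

The simplest hypothesis consistent with all the labels is: mode is steady.
[tag: Q, mode: burst, freq: 11] — mode is burst, hence Negative. [tag: P, mode: steady, freq: 27] — mode is steady, hence Positive. [tag: P, mode: steady, freq: 26] — mode is steady, hence Positive.

Negative, Positive, Positive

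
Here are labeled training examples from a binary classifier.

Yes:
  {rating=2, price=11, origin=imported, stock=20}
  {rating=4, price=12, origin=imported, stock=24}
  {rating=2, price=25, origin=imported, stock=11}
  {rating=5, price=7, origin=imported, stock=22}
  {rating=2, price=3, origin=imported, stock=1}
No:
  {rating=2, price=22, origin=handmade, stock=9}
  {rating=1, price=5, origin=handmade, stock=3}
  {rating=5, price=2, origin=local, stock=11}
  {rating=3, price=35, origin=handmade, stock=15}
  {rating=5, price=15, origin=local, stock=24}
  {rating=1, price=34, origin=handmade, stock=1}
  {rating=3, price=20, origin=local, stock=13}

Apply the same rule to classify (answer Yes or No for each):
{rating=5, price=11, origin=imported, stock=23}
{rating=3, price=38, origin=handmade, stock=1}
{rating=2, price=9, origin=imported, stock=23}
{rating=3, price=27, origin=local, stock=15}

Looking at the examples, the only property every 'Yes' case has and every 'No' case lacks is: origin is imported.
Yes: {rating=5, price=11, origin=imported, stock=23}, since origin is imported.
No: {rating=3, price=38, origin=handmade, stock=1}, since origin is handmade.
Yes: {rating=2, price=9, origin=imported, stock=23}, since origin is imported.
No: {rating=3, price=27, origin=local, stock=15}, since origin is local.

Yes, No, Yes, No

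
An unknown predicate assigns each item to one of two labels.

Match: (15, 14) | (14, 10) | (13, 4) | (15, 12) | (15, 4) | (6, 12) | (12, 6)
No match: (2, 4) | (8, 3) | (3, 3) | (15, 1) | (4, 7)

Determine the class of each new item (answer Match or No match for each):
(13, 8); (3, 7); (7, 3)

Match, No match, No match

'Match' ⟺ sum ≥ 17.
(13, 8): Match (13+8 = 21). (3, 7): No match (3+7 = 10). (7, 3): No match (7+3 = 10).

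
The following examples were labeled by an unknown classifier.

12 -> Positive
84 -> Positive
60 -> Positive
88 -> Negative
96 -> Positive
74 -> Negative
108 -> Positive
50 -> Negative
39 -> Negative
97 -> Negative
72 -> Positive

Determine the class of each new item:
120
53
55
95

Rule: multiple of 6. This holds for each 'Positive' example and fails for each 'Negative' one.
120: 120 = 6·20, has this property → Positive.
53: 53 = 6·8 + 5, does not fit → Negative.
55: 55 = 6·9 + 1, does not fit → Negative.
95: 95 = 6·15 + 5, does not fit → Negative.

Positive, Negative, Negative, Negative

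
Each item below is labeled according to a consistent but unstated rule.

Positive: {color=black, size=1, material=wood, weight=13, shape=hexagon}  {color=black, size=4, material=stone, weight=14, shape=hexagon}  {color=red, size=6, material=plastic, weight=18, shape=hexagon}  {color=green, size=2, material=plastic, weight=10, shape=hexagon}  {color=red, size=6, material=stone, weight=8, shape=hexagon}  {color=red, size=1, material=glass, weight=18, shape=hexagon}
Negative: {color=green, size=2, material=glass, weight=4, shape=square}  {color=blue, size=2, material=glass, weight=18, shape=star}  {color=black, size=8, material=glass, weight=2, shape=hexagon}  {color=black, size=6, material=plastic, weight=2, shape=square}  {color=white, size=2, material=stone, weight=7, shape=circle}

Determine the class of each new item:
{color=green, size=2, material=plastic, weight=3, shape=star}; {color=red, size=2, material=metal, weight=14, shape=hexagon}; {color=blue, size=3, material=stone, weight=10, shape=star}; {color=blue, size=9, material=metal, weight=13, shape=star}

One predicate separates the groups cleanly: shape is hexagon AND size ≤ 6.

Negative, Positive, Negative, Negative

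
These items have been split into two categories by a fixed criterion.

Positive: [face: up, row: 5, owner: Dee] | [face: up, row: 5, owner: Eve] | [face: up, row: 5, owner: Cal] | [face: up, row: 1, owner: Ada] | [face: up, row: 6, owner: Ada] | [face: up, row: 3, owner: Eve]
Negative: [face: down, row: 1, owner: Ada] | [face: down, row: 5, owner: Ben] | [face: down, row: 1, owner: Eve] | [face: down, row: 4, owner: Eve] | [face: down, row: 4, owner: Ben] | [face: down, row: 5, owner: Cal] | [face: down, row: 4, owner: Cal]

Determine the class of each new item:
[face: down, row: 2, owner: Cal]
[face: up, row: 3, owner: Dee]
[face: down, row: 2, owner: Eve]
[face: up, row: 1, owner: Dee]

Negative, Positive, Negative, Positive

One predicate separates the groups cleanly: face is up.
[face: down, row: 2, owner: Cal]: face is down, lacks this property → Negative.
[face: up, row: 3, owner: Dee]: face is up, checks out → Positive.
[face: down, row: 2, owner: Eve]: face is down, lacks this property → Negative.
[face: up, row: 1, owner: Dee]: face is up, checks out → Positive.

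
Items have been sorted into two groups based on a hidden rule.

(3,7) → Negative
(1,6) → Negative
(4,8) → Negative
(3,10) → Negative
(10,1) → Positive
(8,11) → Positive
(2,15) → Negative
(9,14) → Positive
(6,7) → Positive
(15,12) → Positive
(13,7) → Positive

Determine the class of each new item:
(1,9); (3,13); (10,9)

Negative, Negative, Positive

The distinguishing property — first ≥ 6 — holds for all the 'Positive' cases and none of the 'Negative' cases.
(1,9): first 1, does not fit → Negative.
(3,13): first 3, does not fit → Negative.
(10,9): first 10, meets the rule → Positive.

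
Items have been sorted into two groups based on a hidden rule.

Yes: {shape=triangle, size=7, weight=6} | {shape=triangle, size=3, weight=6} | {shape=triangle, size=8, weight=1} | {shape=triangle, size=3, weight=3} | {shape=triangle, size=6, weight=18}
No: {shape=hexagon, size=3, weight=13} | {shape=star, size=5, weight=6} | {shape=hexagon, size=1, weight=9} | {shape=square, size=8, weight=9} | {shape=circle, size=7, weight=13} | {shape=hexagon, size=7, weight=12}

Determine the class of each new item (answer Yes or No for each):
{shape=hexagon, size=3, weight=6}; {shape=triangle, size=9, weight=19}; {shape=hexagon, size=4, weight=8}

No, Yes, No

Comparing the two groups points to one rule — shape is triangle.
{shape=hexagon, size=3, weight=6} → shape is hexagon → No. {shape=triangle, size=9, weight=19} → shape is triangle → Yes. {shape=hexagon, size=4, weight=8} → shape is hexagon → No.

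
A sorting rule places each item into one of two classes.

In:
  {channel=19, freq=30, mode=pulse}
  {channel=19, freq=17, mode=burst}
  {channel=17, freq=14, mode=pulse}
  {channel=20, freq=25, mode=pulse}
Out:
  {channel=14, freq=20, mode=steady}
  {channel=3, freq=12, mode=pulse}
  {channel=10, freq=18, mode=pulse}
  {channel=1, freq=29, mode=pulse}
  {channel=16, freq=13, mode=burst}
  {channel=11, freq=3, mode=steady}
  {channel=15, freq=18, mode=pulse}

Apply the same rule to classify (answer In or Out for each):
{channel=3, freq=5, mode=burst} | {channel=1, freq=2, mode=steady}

Every 'In' example satisfies: channel ≥ 17. None of the 'Out' examples do.
Out: {channel=3, freq=5, mode=burst}, since channel = 3.
Out: {channel=1, freq=2, mode=steady}, since channel = 1.

Out, Out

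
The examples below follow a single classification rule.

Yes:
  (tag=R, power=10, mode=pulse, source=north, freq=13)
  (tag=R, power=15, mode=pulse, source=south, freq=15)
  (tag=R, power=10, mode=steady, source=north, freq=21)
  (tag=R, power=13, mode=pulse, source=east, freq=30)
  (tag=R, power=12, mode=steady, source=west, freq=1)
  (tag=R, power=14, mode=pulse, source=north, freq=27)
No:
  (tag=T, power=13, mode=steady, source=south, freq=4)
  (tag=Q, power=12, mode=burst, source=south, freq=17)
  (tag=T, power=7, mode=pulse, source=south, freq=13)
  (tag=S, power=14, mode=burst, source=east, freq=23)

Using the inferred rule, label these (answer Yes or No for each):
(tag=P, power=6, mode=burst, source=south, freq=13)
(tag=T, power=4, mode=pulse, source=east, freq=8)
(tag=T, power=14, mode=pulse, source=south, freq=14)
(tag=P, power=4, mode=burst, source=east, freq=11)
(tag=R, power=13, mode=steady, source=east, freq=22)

No, No, No, No, Yes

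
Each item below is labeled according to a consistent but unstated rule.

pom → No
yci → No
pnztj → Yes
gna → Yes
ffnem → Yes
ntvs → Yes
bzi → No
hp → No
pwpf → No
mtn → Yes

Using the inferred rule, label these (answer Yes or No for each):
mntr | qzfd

Comparing the two groups points to one rule — contains 'n'.
mntr: has 'n', satisfies this → Yes. qzfd: no 'n', fails this test → No.

Yes, No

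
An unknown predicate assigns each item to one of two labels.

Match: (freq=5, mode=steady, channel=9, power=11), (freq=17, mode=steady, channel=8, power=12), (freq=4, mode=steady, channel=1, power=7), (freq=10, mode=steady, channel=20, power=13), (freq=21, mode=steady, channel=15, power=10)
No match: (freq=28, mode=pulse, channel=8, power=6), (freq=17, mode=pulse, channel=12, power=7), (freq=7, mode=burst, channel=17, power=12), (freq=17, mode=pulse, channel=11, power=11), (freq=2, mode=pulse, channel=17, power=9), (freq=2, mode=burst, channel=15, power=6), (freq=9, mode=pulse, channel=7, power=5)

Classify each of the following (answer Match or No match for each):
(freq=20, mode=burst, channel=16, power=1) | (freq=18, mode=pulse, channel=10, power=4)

No match, No match

The rule appears to be: mode is steady.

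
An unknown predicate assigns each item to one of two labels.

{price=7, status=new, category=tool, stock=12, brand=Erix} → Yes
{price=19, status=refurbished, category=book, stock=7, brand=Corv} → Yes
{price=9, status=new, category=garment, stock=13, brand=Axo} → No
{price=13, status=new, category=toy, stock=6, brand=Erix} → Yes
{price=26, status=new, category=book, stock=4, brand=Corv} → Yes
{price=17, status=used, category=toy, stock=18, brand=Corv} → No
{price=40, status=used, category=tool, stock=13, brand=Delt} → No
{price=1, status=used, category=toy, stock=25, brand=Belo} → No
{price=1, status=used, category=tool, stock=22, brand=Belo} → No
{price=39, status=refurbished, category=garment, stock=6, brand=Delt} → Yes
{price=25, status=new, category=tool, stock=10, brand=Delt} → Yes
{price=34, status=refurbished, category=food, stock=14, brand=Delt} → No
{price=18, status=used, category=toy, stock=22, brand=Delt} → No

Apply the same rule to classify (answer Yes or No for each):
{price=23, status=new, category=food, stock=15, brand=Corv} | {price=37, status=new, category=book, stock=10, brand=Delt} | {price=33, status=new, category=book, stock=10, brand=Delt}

No, Yes, Yes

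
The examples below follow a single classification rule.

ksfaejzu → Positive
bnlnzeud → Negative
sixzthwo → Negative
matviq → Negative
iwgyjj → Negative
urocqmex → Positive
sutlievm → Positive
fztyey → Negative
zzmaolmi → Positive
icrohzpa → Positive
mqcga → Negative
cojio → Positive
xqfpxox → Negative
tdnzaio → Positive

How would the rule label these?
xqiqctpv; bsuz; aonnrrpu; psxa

Rule: has ≥ 3 vowels. This holds for each 'Positive' example and fails for each 'Negative' one.
xqiqctpv: 1 vowel, fails this test → Negative.
bsuz: 1 vowel, fails this test → Negative.
aonnrrpu: 3 vowels, meets the rule → Positive.
psxa: 1 vowel, fails this test → Negative.

Negative, Negative, Positive, Negative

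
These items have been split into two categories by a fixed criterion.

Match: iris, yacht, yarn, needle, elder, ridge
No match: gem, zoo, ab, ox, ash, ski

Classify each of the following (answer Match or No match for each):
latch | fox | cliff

The common property of the 'Match' items is: length ≥ 4. No 'No match' item has it.
latch: length 5 — matches, so Match.
fox: length 3 — lacks this property, so No match.
cliff: length 5 — matches, so Match.

Match, No match, Match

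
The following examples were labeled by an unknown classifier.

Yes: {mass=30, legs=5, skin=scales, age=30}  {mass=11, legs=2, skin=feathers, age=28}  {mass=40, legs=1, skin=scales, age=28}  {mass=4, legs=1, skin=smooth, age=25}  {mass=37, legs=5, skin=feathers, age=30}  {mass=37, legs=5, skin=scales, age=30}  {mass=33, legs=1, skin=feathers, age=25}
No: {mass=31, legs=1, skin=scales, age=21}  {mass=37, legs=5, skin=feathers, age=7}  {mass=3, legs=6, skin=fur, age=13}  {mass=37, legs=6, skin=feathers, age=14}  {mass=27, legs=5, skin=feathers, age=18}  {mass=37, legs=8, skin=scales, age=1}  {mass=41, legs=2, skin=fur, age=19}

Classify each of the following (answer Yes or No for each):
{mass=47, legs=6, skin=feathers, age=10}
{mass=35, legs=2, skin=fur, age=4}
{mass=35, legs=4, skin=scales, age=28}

No, No, Yes

The common property of the 'Yes' items is: age ≥ 25. No 'No' item has it.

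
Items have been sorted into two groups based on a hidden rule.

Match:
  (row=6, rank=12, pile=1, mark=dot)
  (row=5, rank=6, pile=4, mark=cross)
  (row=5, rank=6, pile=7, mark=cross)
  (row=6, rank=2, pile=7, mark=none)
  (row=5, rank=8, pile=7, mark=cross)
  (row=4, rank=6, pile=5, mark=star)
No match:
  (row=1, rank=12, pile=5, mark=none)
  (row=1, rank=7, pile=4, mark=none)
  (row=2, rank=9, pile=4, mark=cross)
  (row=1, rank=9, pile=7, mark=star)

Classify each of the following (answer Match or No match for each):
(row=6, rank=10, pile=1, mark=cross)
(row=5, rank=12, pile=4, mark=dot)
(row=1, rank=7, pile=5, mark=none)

Rule: row ≥ 4. This holds for each 'Match' example and fails for each 'No match' one.
(row=6, rank=10, pile=1, mark=cross): row = 6 — passes, so Match. (row=5, rank=12, pile=4, mark=dot): row = 5 — passes, so Match. (row=1, rank=7, pile=5, mark=none): row = 1 — lacks this property, so No match.

Match, Match, No match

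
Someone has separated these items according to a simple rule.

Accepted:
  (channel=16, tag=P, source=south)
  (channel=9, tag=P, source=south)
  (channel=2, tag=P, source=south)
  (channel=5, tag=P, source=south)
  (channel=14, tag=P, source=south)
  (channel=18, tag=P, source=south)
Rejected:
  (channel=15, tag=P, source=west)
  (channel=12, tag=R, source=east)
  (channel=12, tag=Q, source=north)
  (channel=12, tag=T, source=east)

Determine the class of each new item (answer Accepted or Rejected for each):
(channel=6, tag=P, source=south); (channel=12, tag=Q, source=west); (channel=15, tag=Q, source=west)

Accepted, Rejected, Rejected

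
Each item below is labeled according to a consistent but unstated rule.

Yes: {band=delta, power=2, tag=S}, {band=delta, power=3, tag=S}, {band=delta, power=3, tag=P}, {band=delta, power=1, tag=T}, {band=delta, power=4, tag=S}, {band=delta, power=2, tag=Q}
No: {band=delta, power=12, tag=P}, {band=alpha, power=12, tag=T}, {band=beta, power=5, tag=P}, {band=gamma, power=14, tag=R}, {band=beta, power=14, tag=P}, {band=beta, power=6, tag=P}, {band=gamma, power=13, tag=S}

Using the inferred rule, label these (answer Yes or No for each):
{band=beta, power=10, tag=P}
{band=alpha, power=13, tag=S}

No, No

The pattern is that an item is 'Yes' exactly when: power ≤ 4.
{band=beta, power=10, tag=P}: power = 10 — lacks this property, so No.
{band=alpha, power=13, tag=S}: power = 13 — lacks this property, so No.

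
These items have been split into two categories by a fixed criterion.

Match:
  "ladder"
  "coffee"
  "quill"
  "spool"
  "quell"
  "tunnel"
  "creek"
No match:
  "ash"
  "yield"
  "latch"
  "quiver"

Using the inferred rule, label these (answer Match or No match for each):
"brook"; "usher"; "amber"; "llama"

Match, No match, No match, Match

The distinguishing property — has a double letter — holds for all the 'Match' cases and none of the 'No match' cases.
Match: "brook", since 'oo' doubled. No match: "usher", since no doubled letter. No match: "amber", since no doubled letter. Match: "llama", since 'll' doubled.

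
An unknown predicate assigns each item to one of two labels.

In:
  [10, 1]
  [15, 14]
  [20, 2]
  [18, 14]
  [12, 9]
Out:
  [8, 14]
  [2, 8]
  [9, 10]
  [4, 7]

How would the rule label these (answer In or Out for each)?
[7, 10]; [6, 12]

Out, Out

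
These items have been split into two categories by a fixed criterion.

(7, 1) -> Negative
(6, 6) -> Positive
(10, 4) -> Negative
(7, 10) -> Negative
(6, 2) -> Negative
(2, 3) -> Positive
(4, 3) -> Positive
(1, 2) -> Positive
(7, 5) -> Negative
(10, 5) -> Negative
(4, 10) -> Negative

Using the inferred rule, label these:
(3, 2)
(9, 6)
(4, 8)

Positive, Negative, Negative

Rule: |first − second| ≤ 1. This holds for each 'Positive' example and fails for each 'Negative' one.
(3, 2) → |3−2| = 1 → Positive. (9, 6) → |9−6| = 3 → Negative. (4, 8) → |4−8| = 4 → Negative.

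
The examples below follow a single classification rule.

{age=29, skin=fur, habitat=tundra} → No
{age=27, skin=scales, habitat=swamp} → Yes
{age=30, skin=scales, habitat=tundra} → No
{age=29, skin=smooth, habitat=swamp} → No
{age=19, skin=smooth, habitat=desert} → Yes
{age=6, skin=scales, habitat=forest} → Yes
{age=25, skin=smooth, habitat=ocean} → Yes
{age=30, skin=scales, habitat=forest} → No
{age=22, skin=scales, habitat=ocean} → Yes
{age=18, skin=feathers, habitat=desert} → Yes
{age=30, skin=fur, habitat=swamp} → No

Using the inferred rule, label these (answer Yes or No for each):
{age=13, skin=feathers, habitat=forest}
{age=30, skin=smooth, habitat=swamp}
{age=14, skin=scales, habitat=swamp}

Yes, No, Yes

The pattern is that an item is 'Yes' exactly when: age ≤ 27.
{age=13, skin=feathers, habitat=forest} — age = 13, hence Yes. {age=30, skin=smooth, habitat=swamp} — age = 30, hence No. {age=14, skin=scales, habitat=swamp} — age = 14, hence Yes.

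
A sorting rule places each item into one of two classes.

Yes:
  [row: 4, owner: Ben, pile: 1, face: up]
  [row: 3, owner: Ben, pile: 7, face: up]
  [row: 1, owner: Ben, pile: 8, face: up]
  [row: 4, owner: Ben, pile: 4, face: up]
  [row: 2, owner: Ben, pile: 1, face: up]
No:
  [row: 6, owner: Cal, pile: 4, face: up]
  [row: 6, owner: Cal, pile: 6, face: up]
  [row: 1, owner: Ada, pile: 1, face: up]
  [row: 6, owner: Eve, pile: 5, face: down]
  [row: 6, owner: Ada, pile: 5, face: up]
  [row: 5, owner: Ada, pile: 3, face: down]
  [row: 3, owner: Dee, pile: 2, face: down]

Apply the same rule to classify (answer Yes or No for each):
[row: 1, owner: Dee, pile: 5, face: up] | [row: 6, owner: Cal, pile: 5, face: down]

Rule: owner is Ben. This holds for each 'Yes' example and fails for each 'No' one.

No, No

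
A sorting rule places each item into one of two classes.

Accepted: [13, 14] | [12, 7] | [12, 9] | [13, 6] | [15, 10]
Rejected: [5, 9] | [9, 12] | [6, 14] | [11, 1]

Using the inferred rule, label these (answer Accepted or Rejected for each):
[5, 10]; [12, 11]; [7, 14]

Rejected, Accepted, Rejected

The pattern is that an item is 'Accepted' exactly when: first ≥ 12.
[5, 10]: first 5 — does not satisfy this, so Rejected.
[12, 11]: first 12 — checks out, so Accepted.
[7, 14]: first 7 — does not satisfy this, so Rejected.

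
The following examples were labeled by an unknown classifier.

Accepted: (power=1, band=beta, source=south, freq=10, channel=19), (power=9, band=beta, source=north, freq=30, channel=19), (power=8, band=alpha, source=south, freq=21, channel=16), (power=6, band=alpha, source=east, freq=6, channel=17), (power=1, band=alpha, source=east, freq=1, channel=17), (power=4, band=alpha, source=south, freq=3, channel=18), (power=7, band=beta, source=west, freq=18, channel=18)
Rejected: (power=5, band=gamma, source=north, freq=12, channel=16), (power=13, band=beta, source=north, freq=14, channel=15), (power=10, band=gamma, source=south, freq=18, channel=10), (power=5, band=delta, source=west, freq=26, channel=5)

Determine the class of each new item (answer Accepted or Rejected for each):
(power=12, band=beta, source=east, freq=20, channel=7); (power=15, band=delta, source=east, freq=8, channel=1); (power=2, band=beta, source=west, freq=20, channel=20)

Rejected, Rejected, Accepted

The pattern is that an item is 'Accepted' exactly when: band is alpha OR channel ≥ 17.
(power=12, band=beta, source=east, freq=20, channel=7) → band is beta, channel = 7 → Rejected.
(power=15, band=delta, source=east, freq=8, channel=1) → band is delta, channel = 1 → Rejected.
(power=2, band=beta, source=west, freq=20, channel=20) → band is beta, channel = 20 → Accepted.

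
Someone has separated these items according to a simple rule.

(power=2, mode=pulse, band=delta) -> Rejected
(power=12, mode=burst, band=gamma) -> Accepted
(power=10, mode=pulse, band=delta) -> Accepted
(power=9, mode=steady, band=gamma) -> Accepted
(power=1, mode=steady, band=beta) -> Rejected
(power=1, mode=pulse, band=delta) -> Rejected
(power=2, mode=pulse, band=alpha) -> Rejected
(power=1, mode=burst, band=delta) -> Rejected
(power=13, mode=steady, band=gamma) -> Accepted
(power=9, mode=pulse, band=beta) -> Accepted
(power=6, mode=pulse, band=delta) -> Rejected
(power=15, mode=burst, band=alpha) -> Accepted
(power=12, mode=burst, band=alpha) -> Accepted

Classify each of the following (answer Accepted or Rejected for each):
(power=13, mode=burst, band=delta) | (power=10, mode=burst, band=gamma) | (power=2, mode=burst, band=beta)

The rule appears to be: power ≥ 9.
(power=13, mode=burst, band=delta) → power = 13 → Accepted.
(power=10, mode=burst, band=gamma) → power = 10 → Accepted.
(power=2, mode=burst, band=beta) → power = 2 → Rejected.

Accepted, Accepted, Rejected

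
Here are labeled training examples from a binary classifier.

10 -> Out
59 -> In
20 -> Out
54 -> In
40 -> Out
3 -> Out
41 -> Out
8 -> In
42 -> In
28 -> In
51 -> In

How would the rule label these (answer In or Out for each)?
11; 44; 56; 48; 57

The pattern is that an item is 'In' exactly when: digit sum ≥ 6.
11: digit sum 1+1 = 2, does not pass → Out. 44: digit sum 4+4 = 8, qualifies → In. 56: digit sum 5+6 = 11, qualifies → In. 48: digit sum 4+8 = 12, qualifies → In. 57: digit sum 5+7 = 12, qualifies → In.

Out, In, In, In, In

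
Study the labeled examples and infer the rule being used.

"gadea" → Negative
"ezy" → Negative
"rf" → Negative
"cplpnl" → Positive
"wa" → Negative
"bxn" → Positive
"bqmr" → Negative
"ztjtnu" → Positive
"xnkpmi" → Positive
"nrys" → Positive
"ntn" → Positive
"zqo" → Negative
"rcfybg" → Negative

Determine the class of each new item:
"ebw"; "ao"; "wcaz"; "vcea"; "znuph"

Negative, Negative, Negative, Negative, Positive

'Positive' ⟺ contains 'n'.
"ebw": no 'n', does not satisfy this → Negative. "ao": no 'n', does not satisfy this → Negative. "wcaz": no 'n', does not satisfy this → Negative. "vcea": no 'n', does not satisfy this → Negative. "znuph": has 'n', meets the rule → Positive.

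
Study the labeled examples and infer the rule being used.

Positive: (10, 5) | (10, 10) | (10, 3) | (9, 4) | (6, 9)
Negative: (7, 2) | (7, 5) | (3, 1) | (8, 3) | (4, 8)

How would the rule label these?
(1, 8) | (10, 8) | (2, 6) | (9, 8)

Negative, Positive, Negative, Positive

The classifier is using: sum ≥ 13.
(1, 8): Negative (1+8 = 9).
(10, 8): Positive (10+8 = 18).
(2, 6): Negative (2+6 = 8).
(9, 8): Positive (9+8 = 17).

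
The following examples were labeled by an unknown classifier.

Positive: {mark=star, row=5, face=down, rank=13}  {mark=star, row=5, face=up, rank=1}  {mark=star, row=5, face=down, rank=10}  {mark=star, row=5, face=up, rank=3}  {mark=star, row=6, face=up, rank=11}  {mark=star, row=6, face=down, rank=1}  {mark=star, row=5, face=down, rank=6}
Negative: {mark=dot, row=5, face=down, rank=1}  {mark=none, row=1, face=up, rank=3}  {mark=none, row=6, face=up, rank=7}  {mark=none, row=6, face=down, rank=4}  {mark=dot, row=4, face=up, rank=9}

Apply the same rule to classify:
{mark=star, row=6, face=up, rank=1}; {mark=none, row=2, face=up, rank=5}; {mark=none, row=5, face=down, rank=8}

Positive, Negative, Negative

A rule that fits every label: mark is star — true of each 'Positive' example, false of each 'Negative' one.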